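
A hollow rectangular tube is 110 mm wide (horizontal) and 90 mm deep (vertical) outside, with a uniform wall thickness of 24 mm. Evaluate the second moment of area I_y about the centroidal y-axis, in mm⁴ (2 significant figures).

I_y ≈ 9.1 × 10⁶ mm⁴

Decompose the section into non-overlapping parts with the origin at the bottom-left of its bounding rectangle.
Outer rectangle: 110 × 90, A = 9 900 mm², x = 55 mm, Ī = 9 982 500 mm⁴.
Inner void (subtracted): 62 × 42, A = 2 604 mm², x = 55 mm, Ī = 834 148 mm⁴.
By symmetry the centroid is at mid-width, x̄ = 55 mm.
All pieces are centred on the centroidal y-axis, so I = ΣĪ (holes subtracted) = 9 148 352 mm⁴.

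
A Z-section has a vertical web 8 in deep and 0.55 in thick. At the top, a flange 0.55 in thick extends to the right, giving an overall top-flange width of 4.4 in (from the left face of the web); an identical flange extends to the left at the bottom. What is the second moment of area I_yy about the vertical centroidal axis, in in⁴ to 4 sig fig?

I_yy ≈ 25.84 in⁴

Treat the section as a set of non-overlapping primitives; coordinates are from the bounding-box lower-left.
Web: 0.55 × 8, A = 4.4 in², x = 4.125 in, Ī = 0.110917 in⁴.
Top flange (beyond web): 3.85 × 0.55, A = 2.1175 in², x = 6.325 in, Ī = 2.61555 in⁴.
Bottom flange (beyond web): 3.85 × 0.55, A = 2.1175 in², x = 1.925 in, Ī = 2.61555 in⁴.
Centroid: x̄ = ΣA·x / ΣA = 4.125 in.
Transfer each piece to the vertical centroidal axis using Ī + A·d² with d = x − 4.125:
  web: d = 0 in → contributes +0.110917 in⁴
  top flange (beyond web): d = 2.2 in → contributes +12.8643 in⁴
  bottom flange (beyond web): d = -2.2 in → contributes +12.8643 in⁴
Total I = 25.8394 in⁴.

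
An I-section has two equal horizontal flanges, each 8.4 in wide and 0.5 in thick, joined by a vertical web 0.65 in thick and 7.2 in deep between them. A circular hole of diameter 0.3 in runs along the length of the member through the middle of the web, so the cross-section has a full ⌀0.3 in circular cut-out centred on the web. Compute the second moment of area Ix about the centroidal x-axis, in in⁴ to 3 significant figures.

Ix ≈ 145 in⁴

Split into non-overlapping primitives; take the origin at the lower-left of the bounding box.
Bottom flange: 8.4 × 0.5, A = 4.2 in², y = 0.25 in, Ī = 0.0875 in⁴.
Web: 0.65 × 7.2, A = 4.68 in², y = 4.1 in, Ī = 20.218 in⁴.
Top flange: 8.4 × 0.5, A = 4.2 in², y = 7.95 in, Ī = 0.0875 in⁴.
Hole (subtracted): ⌀0.3, A = 0.070686 in², y = 4.1 in, Ī = 0.00039761 in⁴.
By symmetry the centroid is at mid-height, ȳ = 4.1 in.
Transfer each piece to the centroidal x-axis using Ī + A·d² with d = y − 4.1:
  bottom flange: d = -3.85 in → contributes +62.342 in⁴
  web: d = 0 in → contributes +20.218 in⁴
  top flange: d = 3.85 in → contributes +62.342 in⁴
  hole: d = 0 in → contributes −0.00039761 in⁴
Total I = 144.9 in⁴.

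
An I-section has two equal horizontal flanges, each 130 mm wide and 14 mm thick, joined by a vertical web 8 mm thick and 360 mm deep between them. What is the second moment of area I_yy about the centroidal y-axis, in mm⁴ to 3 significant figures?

I_yy ≈ 5.14 × 10⁶ mm⁴

Break the section into simple shapes (no overlaps), measuring from the bottom-left corner of the bounding box.
Bottom flange: 130 × 14, A = 1 820 mm², x = 65 mm, Ī = 2 563 167 mm⁴.
Web: 8 × 360, A = 2 880 mm², x = 65 mm, Ī = 15 360 mm⁴.
Top flange: 130 × 14, A = 1 820 mm², x = 65 mm, Ī = 2 563 167 mm⁴.
By symmetry the centroid is at mid-width, x̄ = 65 mm.
All pieces are centred on the centroidal y-axis, so I = ΣĪ = 5 141 693 mm⁴.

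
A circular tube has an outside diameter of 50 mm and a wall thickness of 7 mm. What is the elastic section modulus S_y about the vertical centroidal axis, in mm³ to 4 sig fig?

Split into non-overlapping primitives; take the origin at the lower-left of the bounding box.
Outer circle: ⌀50, A = 1963.5 mm², x = 25 mm, Ī = 306 796 mm⁴.
Bore (subtracted): ⌀36, A = 1017.88 mm², x = 25 mm, Ī = 82 448 mm⁴.
By symmetry the centroid is at mid-width, x̄ = 25 mm.
All pieces are centred on the vertical centroidal axis, so I = ΣĪ (holes subtracted) = 224 348 mm⁴.
Extreme fibre distance c = 25 mm; S = I/c = 8973.93 mm³.

S_y ≈ 8974 mm³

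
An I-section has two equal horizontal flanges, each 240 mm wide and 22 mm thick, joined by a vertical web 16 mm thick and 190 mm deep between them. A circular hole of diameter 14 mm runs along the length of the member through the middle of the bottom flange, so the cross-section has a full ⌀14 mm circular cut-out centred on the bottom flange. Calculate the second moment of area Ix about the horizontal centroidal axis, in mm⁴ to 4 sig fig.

Ix ≈ 1.265 × 10⁸ mm⁴

Break the section into simple shapes (no overlaps), measuring from the bottom-left corner of the bounding box.
Bottom flange: 240 × 22, A = 5 280 mm², y = 11 mm, Ī = 212 960 mm⁴.
Web: 16 × 190, A = 3 040 mm², y = 117 mm, Ī = 9 145 333 mm⁴.
Top flange: 240 × 22, A = 5 280 mm², y = 223 mm, Ī = 212 960 mm⁴.
Hole (subtracted): ⌀14, A = 153.938 mm², y = 11 mm, Ī = 1885.74 mm⁴.
Centroid: ȳ = ΣA·y / ΣA = 118.214 mm.
Transfer each piece to the horizontal centroidal axis using Ī + A·d² with d = y − 118.214:
  bottom flange: d = -107.214 mm → contributes +60 905 212 mm⁴
  web: d = -1.21355 mm → contributes +9 149 810 mm⁴
  top flange: d = 104.786 mm → contributes +58 188 420 mm⁴
  hole: d = -107.214 mm → contributes −1 771 364 mm⁴
Total I = 126 472 078 mm⁴.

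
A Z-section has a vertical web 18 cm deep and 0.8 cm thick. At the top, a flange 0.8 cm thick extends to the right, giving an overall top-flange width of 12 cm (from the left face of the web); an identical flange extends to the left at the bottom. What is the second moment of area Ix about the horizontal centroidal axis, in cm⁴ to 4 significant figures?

Ix ≈ 1715 cm⁴

Decompose the section into non-overlapping parts with the origin at the bottom-left of its bounding rectangle.
Web: 0.8 × 18, A = 14.4 cm², y = 9 cm, Ī = 388.8 cm⁴.
Top flange (beyond web): 11.2 × 0.8, A = 8.96 cm², y = 17.6 cm, Ī = 0.477867 cm⁴.
Bottom flange (beyond web): 11.2 × 0.8, A = 8.96 cm², y = 0.4 cm, Ī = 0.477867 cm⁴.
Centroid: ȳ = ΣA·y / ΣA = 9 cm.
Transfer each piece to the horizontal centroidal axis using Ī + A·d² with d = y − 9:
  web: d = 0 cm → contributes +388.8 cm⁴
  top flange (beyond web): d = 8.6 cm → contributes +663.159 cm⁴
  bottom flange (beyond web): d = -8.6 cm → contributes +663.159 cm⁴
Total I = 1715.12 cm⁴.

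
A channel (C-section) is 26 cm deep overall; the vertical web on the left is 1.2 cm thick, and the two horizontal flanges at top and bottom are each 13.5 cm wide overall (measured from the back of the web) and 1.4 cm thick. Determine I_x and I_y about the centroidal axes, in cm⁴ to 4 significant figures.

Decompose the section into non-overlapping parts with the origin at the bottom-left of its bounding rectangle.
Web: 1.2 × 26, A = 31.2 cm², y = 13 cm, Ī = 1757.6 cm⁴.
Top flange (beyond web): 12.3 × 1.4, A = 17.22 cm², y = 25.3 cm, Ī = 2.8126 cm⁴.
Bottom flange (beyond web): 12.3 × 1.4, A = 17.22 cm², y = 0.7 cm, Ī = 2.8126 cm⁴.
By symmetry the centroid is at mid-height, ȳ = 13 cm.
Transfer each piece to the centroidal x-axis using Ī + A·d² with d = y − 13:
  web: d = 0 cm → contributes +1757.6 cm⁴
  top flange (beyond web): d = 12.3 cm → contributes +2608.03 cm⁴
  bottom flange (beyond web): d = -12.3 cm → contributes +2608.03 cm⁴
Total I = 6973.65 cm⁴.
For the y-axis: x̄ = 4.14159 cm.
Repeating about the centroidal y-axis gives I_y = 1183.81 cm⁴.

I_x ≈ 6974 cm⁴, I_y ≈ 1184 cm⁴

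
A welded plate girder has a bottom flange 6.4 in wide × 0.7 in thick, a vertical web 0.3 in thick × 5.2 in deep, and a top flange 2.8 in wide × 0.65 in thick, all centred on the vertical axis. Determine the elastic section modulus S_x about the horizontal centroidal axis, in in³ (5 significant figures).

Break the section into simple shapes (no overlaps), measuring from the bottom-left corner of the bounding box.
Bottom plate: 6.4 × 0.7, A = 4.48 in², y = 0.35 in, Ī = 0.1829333 in⁴.
Web plate: 0.3 × 5.2, A = 1.56 in², y = 3.3 in, Ī = 3.5152 in⁴.
Top plate: 2.8 × 0.65, A = 1.82 in², y = 6.225 in, Ī = 0.06407917 in⁴.
Centroid: ȳ = ΣA·y / ΣA = 2.295865 in.
Transfer each piece to the horizontal centroidal axis using Ī + A·d² with d = y − 2.295865:
  bottom plate: d = -1.945865 in → contributes +17.14597 in⁴
  web plate: d = 1.004135 in → contributes +5.088127 in⁴
  top plate: d = 3.929135 in → contributes +28.16142 in⁴
Total I = 50.39552 in⁴.
Extreme fibre distance c = 4.254135 in; S = I/c = 11.84624 in³.

S_x ≈ 11.846 in³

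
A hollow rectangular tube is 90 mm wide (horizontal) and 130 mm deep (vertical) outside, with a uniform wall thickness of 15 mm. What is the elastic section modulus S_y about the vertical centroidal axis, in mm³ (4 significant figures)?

S_y ≈ 1.355 × 10⁵ mm³

Treat the section as a set of non-overlapping primitives; coordinates are from the bounding-box lower-left.
Outer rectangle: 90 × 130, A = 11 700 mm², x = 45 mm, Ī = 7 897 500 mm⁴.
Inner void (subtracted): 60 × 100, A = 6 000 mm², x = 45 mm, Ī = 1 800 000 mm⁴.
By symmetry the centroid is at mid-width, x̄ = 45 mm.
All pieces are centred on the vertical centroidal axis, so I = ΣĪ (holes subtracted) = 6 097 500 mm⁴.
Extreme fibre distance c = 45 mm; S = I/c = 135 500 mm³.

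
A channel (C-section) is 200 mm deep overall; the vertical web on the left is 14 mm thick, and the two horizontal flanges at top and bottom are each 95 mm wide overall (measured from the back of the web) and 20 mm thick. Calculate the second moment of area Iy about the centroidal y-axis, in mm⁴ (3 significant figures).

Iy ≈ 5.21 × 10⁶ mm⁴

Treat the section as a set of non-overlapping primitives; coordinates are from the bounding-box lower-left.
Web: 14 × 200, A = 2 800 mm², x = 7 mm, Ī = 45 733 mm⁴.
Top flange (beyond web): 81 × 20, A = 1 620 mm², x = 54.5 mm, Ī = 885 735 mm⁴.
Bottom flange (beyond web): 81 × 20, A = 1 620 mm², x = 54.5 mm, Ī = 885 735 mm⁴.
Centroid: x̄ = ΣA·x / ΣA = 32.48 mm.
Transfer each piece to the centroidal y-axis using Ī + A·d² with d = x − 32.48:
  web: d = -25.48 mm → contributes +1 863 597 mm⁴
  top flange (beyond web): d = 22.02 mm → contributes +1 671 232 mm⁴
  bottom flange (beyond web): d = 22.02 mm → contributes +1 671 232 mm⁴
Total I = 5 206 061 mm⁴.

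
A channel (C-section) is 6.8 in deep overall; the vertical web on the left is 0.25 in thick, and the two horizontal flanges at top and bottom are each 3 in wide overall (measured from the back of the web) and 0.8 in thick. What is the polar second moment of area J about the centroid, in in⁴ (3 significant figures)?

Split into non-overlapping primitives; take the origin at the lower-left of the bounding box.
Web: 0.25 × 6.8, A = 1.7 in², y = 3.4 in, Ī = 6.5507 in⁴.
Top flange (beyond web): 2.75 × 0.8, A = 2.2 in², y = 6.4 in, Ī = 0.11733 in⁴.
Bottom flange (beyond web): 2.75 × 0.8, A = 2.2 in², y = 0.4 in, Ī = 0.11733 in⁴.
By symmetry the centroid is at mid-height, ȳ = 3.4 in.
Transfer each piece to the centroidal x-axis using Ī + A·d² with d = y − 3.4:
  web: d = 0 in → contributes +6.5507 in⁴
  top flange (beyond web): d = 3 in → contributes +19.917 in⁴
  bottom flange (beyond web): d = -3 in → contributes +19.917 in⁴
Total I = 46.385 in⁴.
For the y-axis: x̄ = 1.207 in.
Repeating about the centroidal y-axis gives I_y = 5.5408 in⁴.
Polar second moment: J = I_x + I_y = 51.926 in⁴.

J ≈ 51.9 in⁴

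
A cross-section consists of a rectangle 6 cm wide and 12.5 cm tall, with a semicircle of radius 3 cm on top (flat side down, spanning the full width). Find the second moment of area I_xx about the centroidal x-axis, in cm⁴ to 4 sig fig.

Break the section into simple shapes (no overlaps), measuring from the bottom-left corner of the bounding box.
Rectangular body: 6 × 12.5, A = 75 cm², y = 6.25 cm, Ī = 976.563 cm⁴.
Semicircular cap: semicircle r = 3, A = 14.1372 cm², y = 13.7732 cm, Ī = 8.89031 cm⁴.
Centroid: ȳ = ΣA·y / ΣA = 7.44319 cm.
Transfer each piece to the centroidal x-axis using Ī + A·d² with d = y − 7.44319:
  rectangular body: d = -1.19319 cm → contributes +1083.34 cm⁴
  semicircular cap: d = 6.33005 cm → contributes +575.36 cm⁴
Total I = 1658.7 cm⁴.

I_xx ≈ 1659 cm⁴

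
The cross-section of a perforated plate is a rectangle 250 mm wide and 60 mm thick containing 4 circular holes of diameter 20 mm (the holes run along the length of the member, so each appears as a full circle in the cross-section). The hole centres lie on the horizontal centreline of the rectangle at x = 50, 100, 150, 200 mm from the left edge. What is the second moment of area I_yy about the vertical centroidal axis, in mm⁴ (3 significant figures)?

I_yy ≈ 7.42 × 10⁷ mm⁴

Decompose the section into non-overlapping parts with the origin at the bottom-left of its bounding rectangle.
Plate: 250 × 60, A = 15 000 mm², x = 125 mm, Ī = 78 125 000 mm⁴.
Hole 1 (subtracted): ⌀20, A = 314.16 mm², x = 50 mm, Ī = 7 854 mm⁴.
Hole 2 (subtracted): ⌀20, A = 314.16 mm², x = 100 mm, Ī = 7 854 mm⁴.
Hole 3 (subtracted): ⌀20, A = 314.16 mm², x = 150 mm, Ī = 7 854 mm⁴.
Hole 4 (subtracted): ⌀20, A = 314.16 mm², x = 200 mm, Ī = 7 854 mm⁴.
By symmetry the centroid is at mid-width, x̄ = 125 mm.
Transfer each piece to the vertical centroidal axis using Ī + A·d² with d = x − 125:
  plate: d = 0 mm → contributes +78 125 000 mm⁴
  hole 1: d = -75 mm → contributes −1 775 000 mm⁴
  hole 2: d = -25 mm → contributes −204 204 mm⁴
  hole 3: d = 25 mm → contributes −204 204 mm⁴
  hole 4: d = 75 mm → contributes −1 775 000 mm⁴
Total I = 74 166 593 mm⁴.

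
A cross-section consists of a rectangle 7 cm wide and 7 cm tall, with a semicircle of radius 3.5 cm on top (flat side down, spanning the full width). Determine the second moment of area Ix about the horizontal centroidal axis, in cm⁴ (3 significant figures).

Ix ≈ 560 cm⁴

Treat the section as a set of non-overlapping primitives; coordinates are from the bounding-box lower-left.
Rectangular body: 7 × 7, A = 49 cm², y = 3.5 cm, Ī = 200.08 cm⁴.
Semicircular cap: semicircle r = 3.5, A = 19.242 cm², y = 8.4854 cm, Ī = 16.47 cm⁴.
Centroid: ȳ = ΣA·y / ΣA = 4.9057 cm.
Transfer each piece to the horizontal centroidal axis using Ī + A·d² with d = y − 4.9057:
  rectangular body: d = -1.4057 cm → contributes +296.91 cm⁴
  semicircular cap: d = 3.5797 cm → contributes +263.05 cm⁴
Total I = 559.96 cm⁴.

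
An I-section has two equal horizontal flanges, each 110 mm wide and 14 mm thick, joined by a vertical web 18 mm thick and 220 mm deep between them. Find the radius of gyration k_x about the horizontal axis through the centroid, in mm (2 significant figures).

Break the section into simple shapes (no overlaps), measuring from the bottom-left corner of the bounding box.
Bottom flange: 110 × 14, A = 1 540 mm², y = 7 mm, Ī = 25 153 mm⁴.
Web: 18 × 220, A = 3 960 mm², y = 124 mm, Ī = 15 972 000 mm⁴.
Top flange: 110 × 14, A = 1 540 mm², y = 241 mm, Ī = 25 153 mm⁴.
By symmetry the centroid is at mid-height, ȳ = 124 mm.
Transfer each piece to the horizontal axis through the centroid using Ī + A·d² with d = y − 124:
  bottom flange: d = -117 mm → contributes +21 106 213 mm⁴
  web: d = 0 mm → contributes +15 972 000 mm⁴
  top flange: d = 117 mm → contributes +21 106 213 mm⁴
Total I = 58 184 427 mm⁴.
Radius of gyration: k = √(I/A) = √(58 184 427 / 7 040) = 90.91 mm.

k_x ≈ 91 mm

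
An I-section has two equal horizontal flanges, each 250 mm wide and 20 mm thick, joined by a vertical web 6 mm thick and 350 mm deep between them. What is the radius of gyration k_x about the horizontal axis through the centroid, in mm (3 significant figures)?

Break the section into simple shapes (no overlaps), measuring from the bottom-left corner of the bounding box.
Bottom flange: 250 × 20, A = 5 000 mm², y = 10 mm, Ī = 166 667 mm⁴.
Web: 6 × 350, A = 2 100 mm², y = 195 mm, Ī = 21 437 500 mm⁴.
Top flange: 250 × 20, A = 5 000 mm², y = 380 mm, Ī = 166 667 mm⁴.
By symmetry the centroid is at mid-height, ȳ = 195 mm.
Transfer each piece to the horizontal axis through the centroid using Ī + A·d² with d = y − 195:
  bottom flange: d = -185 mm → contributes +171 291 667 mm⁴
  web: d = 0 mm → contributes +21 437 500 mm⁴
  top flange: d = 185 mm → contributes +171 291 667 mm⁴
Total I = 364 020 833 mm⁴.
Radius of gyration: k = √(I/A) = √(364 020 833 / 12 100) = 173.45 mm.

k_x ≈ 173 mm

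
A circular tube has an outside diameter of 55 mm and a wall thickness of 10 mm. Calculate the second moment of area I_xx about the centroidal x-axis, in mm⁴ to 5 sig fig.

I_xx ≈ 3.7552 × 10⁵ mm⁴

Decompose the section into non-overlapping parts with the origin at the bottom-left of its bounding rectangle.
Outer circle: ⌀55, A = 2375.829 mm², y = 27.5 mm, Ī = 449180.3 mm⁴.
Bore (subtracted): ⌀35, A = 962.1128 mm², y = 27.5 mm, Ī = 73661.76 mm⁴.
By symmetry the centroid is at mid-height, ȳ = 27.5 mm.
All pieces are centred on the centroidal x-axis, so I = ΣĪ (holes subtracted) = 375518.5 mm⁴.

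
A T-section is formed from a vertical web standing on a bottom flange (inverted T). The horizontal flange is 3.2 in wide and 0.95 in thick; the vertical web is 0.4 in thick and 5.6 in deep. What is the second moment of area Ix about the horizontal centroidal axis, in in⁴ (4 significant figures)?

Split into non-overlapping primitives; take the origin at the lower-left of the bounding box.
Flange: 3.2 × 0.95, A = 3.04 in², y = 0.475 in, Ī = 0.228633 in⁴.
Web: 0.4 × 5.6, A = 2.24 in², y = 3.75 in, Ī = 5.85387 in⁴.
Centroid: ȳ = ΣA·y / ΣA = 1.86439 in.
Transfer each piece to the horizontal centroidal axis using Ī + A·d² with d = y − 1.86439:
  flange: d = -1.38939 in → contributes +6.0971 in⁴
  web: d = 1.88561 in → contributes +13.8182 in⁴
Total I = 19.9153 in⁴.

Ix ≈ 19.92 in⁴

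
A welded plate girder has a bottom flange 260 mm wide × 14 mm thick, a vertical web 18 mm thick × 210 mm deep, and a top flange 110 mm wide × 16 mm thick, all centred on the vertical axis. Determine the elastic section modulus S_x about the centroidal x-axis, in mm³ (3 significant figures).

Split into non-overlapping primitives; take the origin at the lower-left of the bounding box.
Bottom plate: 260 × 14, A = 3 640 mm², y = 7 mm, Ī = 59 453 mm⁴.
Web plate: 18 × 210, A = 3 780 mm², y = 119 mm, Ī = 13 891 500 mm⁴.
Top plate: 110 × 16, A = 1 760 mm², y = 232 mm, Ī = 37 547 mm⁴.
Centroid: ȳ = ΣA·y / ΣA = 96.255 mm.
Transfer each piece to the centroidal x-axis using Ī + A·d² with d = y − 96.255:
  bottom plate: d = -89.255 mm → contributes +29 057 286 mm⁴
  web plate: d = 22.745 mm → contributes +15 847 043 mm⁴
  top plate: d = 135.75 mm → contributes +32 468 594 mm⁴
Total I = 77 372 924 mm⁴.
Extreme fibre distance c = 143.75 mm; S = I/c = 538 265 mm³.

S_x ≈ 5.38 × 10⁵ mm³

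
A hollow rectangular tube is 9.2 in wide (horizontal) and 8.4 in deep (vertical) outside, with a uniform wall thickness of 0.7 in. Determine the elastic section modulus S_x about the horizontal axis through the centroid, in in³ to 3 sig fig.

S_x ≈ 55.1 in³

Split into non-overlapping primitives; take the origin at the lower-left of the bounding box.
Outer rectangle: 9.2 × 8.4, A = 77.28 in², y = 4.2 in, Ī = 454.41 in⁴.
Inner void (subtracted): 7.8 × 7, A = 54.6 in², y = 4.2 in, Ī = 222.95 in⁴.
By symmetry the centroid is at mid-height, ȳ = 4.2 in.
All pieces are centred on the horizontal axis through the centroid, so I = ΣĪ (holes subtracted) = 231.46 in⁴.
Extreme fibre distance c = 4.2 in; S = I/c = 55.109 in³.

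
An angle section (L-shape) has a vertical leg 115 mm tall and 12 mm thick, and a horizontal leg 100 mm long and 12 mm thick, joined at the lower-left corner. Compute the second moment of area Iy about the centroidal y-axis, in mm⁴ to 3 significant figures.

Treat the section as a set of non-overlapping primitives; coordinates are from the bounding-box lower-left.
Vertical leg: 12 × 115, A = 1 380 mm², x = 6 mm, Ī = 16 560 mm⁴.
Horizontal leg (remainder): 88 × 12, A = 1 056 mm², x = 56 mm, Ī = 681 472 mm⁴.
Centroid: x̄ = ΣA·x / ΣA = 27.675 mm.
Transfer each piece to the centroidal y-axis using Ī + A·d² with d = x − 27.675:
  vertical leg: d = -21.675 mm → contributes +664 884 mm⁴
  horizontal leg (remainder): d = 28.325 mm → contributes +1 528 714 mm⁴
Total I = 2 193 599 mm⁴.

Iy ≈ 2.19 × 10⁶ mm⁴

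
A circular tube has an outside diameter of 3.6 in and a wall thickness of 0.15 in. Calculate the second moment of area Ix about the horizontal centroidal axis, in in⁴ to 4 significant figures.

Ix ≈ 2.423 in⁴

Break the section into simple shapes (no overlaps), measuring from the bottom-left corner of the bounding box.
Outer circle: ⌀3.6, A = 10.1788 in², y = 1.8 in, Ī = 8.2448 in⁴.
Bore (subtracted): ⌀3.3, A = 8.55299 in², y = 1.8 in, Ī = 5.82138 in⁴.
By symmetry the centroid is at mid-height, ȳ = 1.8 in.
All pieces are centred on the horizontal centroidal axis, so I = ΣĪ (holes subtracted) = 2.42342 in⁴.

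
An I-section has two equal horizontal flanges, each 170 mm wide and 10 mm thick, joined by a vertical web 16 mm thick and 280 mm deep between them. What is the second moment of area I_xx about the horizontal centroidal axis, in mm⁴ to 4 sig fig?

I_xx ≈ 1.008 × 10⁸ mm⁴

Treat the section as a set of non-overlapping primitives; coordinates are from the bounding-box lower-left.
Bottom flange: 170 × 10, A = 1 700 mm², y = 5 mm, Ī = 14166.7 mm⁴.
Web: 16 × 280, A = 4 480 mm², y = 150 mm, Ī = 29 269 333 mm⁴.
Top flange: 170 × 10, A = 1 700 mm², y = 295 mm, Ī = 14166.7 mm⁴.
By symmetry the centroid is at mid-height, ȳ = 150 mm.
Transfer each piece to the horizontal centroidal axis using Ī + A·d² with d = y − 150:
  bottom flange: d = -145 mm → contributes +35 756 667 mm⁴
  web: d = 0 mm → contributes +29 269 333 mm⁴
  top flange: d = 145 mm → contributes +35 756 667 mm⁴
Total I = 100 782 667 mm⁴.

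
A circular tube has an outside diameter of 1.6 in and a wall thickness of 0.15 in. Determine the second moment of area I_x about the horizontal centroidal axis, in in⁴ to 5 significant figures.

I_x ≈ 0.18150 in⁴

Decompose the section into non-overlapping parts with the origin at the bottom-left of its bounding rectangle.
Outer circle: ⌀1.6, A = 2.010619 in², y = 0.8 in, Ī = 0.3216991 in⁴.
Bore (subtracted): ⌀1.3, A = 1.327323 in², y = 0.8 in, Ī = 0.1401985 in⁴.
By symmetry the centroid is at mid-height, ȳ = 0.8 in.
All pieces are centred on the horizontal centroidal axis, so I = ΣĪ (holes subtracted) = 0.1815006 in⁴.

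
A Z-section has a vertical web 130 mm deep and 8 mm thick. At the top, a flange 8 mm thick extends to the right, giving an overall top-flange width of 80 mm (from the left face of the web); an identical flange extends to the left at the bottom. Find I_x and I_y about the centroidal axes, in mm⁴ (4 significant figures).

I_x ≈ 5.757 × 10⁶ mm⁴, I_y ≈ 2.346 × 10⁶ mm⁴

Split into non-overlapping primitives; take the origin at the lower-left of the bounding box.
Web: 8 × 130, A = 1 040 mm², y = 65 mm, Ī = 1 464 667 mm⁴.
Top flange (beyond web): 72 × 8, A = 576 mm², y = 126 mm, Ī = 3 072 mm⁴.
Bottom flange (beyond web): 72 × 8, A = 576 mm², y = 4 mm, Ī = 3 072 mm⁴.
Centroid: ȳ = ΣA·y / ΣA = 65 mm.
Transfer each piece to the centroidal x-axis using Ī + A·d² with d = y − 65:
  web: d = 0 mm → contributes +1 464 667 mm⁴
  top flange (beyond web): d = 61 mm → contributes +2 146 368 mm⁴
  bottom flange (beyond web): d = -61 mm → contributes +2 146 368 mm⁴
Total I = 5 757 403 mm⁴.
For the y-axis: x̄ = 76 mm.
Repeating about the centroidal y-axis gives I_y = 2 346 411 mm⁴.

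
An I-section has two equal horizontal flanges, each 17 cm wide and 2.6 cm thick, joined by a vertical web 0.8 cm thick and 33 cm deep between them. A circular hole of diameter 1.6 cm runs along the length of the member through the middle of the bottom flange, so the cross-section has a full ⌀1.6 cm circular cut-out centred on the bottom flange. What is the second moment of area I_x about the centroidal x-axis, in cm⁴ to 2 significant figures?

I_x ≈ 3.0 × 10⁴ cm⁴

Decompose the section into non-overlapping parts with the origin at the bottom-left of its bounding rectangle.
Bottom flange: 17 × 2.6, A = 44.2 cm², y = 1.3 cm, Ī = 24.9 cm⁴.
Web: 0.8 × 33, A = 26.4 cm², y = 19.1 cm, Ī = 2 396 cm⁴.
Top flange: 17 × 2.6, A = 44.2 cm², y = 36.9 cm, Ī = 24.9 cm⁴.
Hole (subtracted): ⌀1.6, A = 2.011 cm², y = 1.3 cm, Ī = 0.3217 cm⁴.
Centroid: ȳ = ΣA·y / ΣA = 19.42 cm.
Transfer each piece to the centroidal x-axis using Ī + A·d² with d = y − 19.42:
  bottom flange: d = -18.12 cm → contributes +14 533 cm⁴
  web: d = -0.3173 cm → contributes +2 398 cm⁴
  top flange: d = 17.48 cm → contributes +13 534 cm⁴
  hole: d = -18.12 cm → contributes −660.3 cm⁴
Total I = 29 806 cm⁴.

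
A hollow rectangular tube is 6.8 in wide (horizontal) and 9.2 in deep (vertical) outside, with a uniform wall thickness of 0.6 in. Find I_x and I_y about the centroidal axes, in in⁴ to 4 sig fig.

I_x ≈ 202.3 in⁴, I_y ≈ 124.0 in⁴

Decompose the section into non-overlapping parts with the origin at the bottom-left of its bounding rectangle.
Outer rectangle: 6.8 × 9.2, A = 62.56 in², y = 4.6 in, Ī = 441.257 in⁴.
Inner void (subtracted): 5.6 × 8, A = 44.8 in², y = 4.6 in, Ī = 238.933 in⁴.
By symmetry the centroid is at mid-height, ȳ = 4.6 in.
All pieces are centred on the centroidal x-axis, so I = ΣĪ (holes subtracted) = 202.323 in⁴.
Repeating about the centroidal y-axis gives I_y = 123.987 in⁴.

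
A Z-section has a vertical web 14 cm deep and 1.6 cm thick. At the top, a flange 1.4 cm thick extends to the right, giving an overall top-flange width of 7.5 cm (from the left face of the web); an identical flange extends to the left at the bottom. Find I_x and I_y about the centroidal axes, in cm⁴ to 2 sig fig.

I_x ≈ 1000 cm⁴, I_y ≈ 290 cm⁴

Decompose the section into non-overlapping parts with the origin at the bottom-left of its bounding rectangle.
Web: 1.6 × 14, A = 22.4 cm², y = 7 cm, Ī = 365.9 cm⁴.
Top flange (beyond web): 5.9 × 1.4, A = 8.26 cm², y = 13.3 cm, Ī = 1.349 cm⁴.
Bottom flange (beyond web): 5.9 × 1.4, A = 8.26 cm², y = 0.7 cm, Ī = 1.349 cm⁴.
Centroid: ȳ = ΣA·y / ΣA = 7 cm.
Transfer each piece to the centroidal x-axis using Ī + A·d² with d = y − 7:
  web: d = 0 cm → contributes +365.9 cm⁴
  top flange (beyond web): d = 6.3 cm → contributes +329.2 cm⁴
  bottom flange (beyond web): d = -6.3 cm → contributes +329.2 cm⁴
Total I = 1 024 cm⁴.
For the y-axis: x̄ = 6.7 cm.
Repeating about the centroidal y-axis gives I_y = 285 cm⁴.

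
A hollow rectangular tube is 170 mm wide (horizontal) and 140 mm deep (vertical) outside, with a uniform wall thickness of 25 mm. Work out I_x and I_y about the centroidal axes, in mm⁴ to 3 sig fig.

I_x ≈ 3.16 × 10⁷ mm⁴, I_y ≈ 4.44 × 10⁷ mm⁴

Decompose the section into non-overlapping parts with the origin at the bottom-left of its bounding rectangle.
Outer rectangle: 170 × 140, A = 23 800 mm², y = 70 mm, Ī = 38 873 333 mm⁴.
Inner void (subtracted): 120 × 90, A = 10 800 mm², y = 70 mm, Ī = 7 290 000 mm⁴.
By symmetry the centroid is at mid-height, ȳ = 70 mm.
All pieces are centred on the centroidal x-axis, so I = ΣĪ (holes subtracted) = 31 583 333 mm⁴.
Repeating about the centroidal y-axis gives I_y = 44 358 333 mm⁴.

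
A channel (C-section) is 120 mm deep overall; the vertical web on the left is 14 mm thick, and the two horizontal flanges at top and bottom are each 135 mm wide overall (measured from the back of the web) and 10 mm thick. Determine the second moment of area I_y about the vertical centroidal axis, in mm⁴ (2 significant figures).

Split into non-overlapping primitives; take the origin at the lower-left of the bounding box.
Web: 14 × 120, A = 1 680 mm², x = 7 mm, Ī = 27 440 mm⁴.
Top flange (beyond web): 121 × 10, A = 1 210 mm², x = 74.5 mm, Ī = 1 476 301 mm⁴.
Bottom flange (beyond web): 121 × 10, A = 1 210 mm², x = 74.5 mm, Ī = 1 476 301 mm⁴.
Centroid: x̄ = ΣA·x / ΣA = 46.84 mm.
Transfer each piece to the vertical centroidal axis using Ī + A·d² with d = x − 46.84:
  web: d = -39.84 mm → contributes +2 694 175 mm⁴
  top flange (beyond web): d = 27.66 mm → contributes +2 401 944 mm⁴
  bottom flange (beyond web): d = 27.66 mm → contributes +2 401 944 mm⁴
Total I = 7 498 064 mm⁴.

I_y ≈ 7.5 × 10⁶ mm⁴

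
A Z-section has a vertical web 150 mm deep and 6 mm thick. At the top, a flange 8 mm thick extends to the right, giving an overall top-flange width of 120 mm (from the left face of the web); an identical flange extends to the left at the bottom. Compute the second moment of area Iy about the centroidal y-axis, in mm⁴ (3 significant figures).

Iy ≈ 8.54 × 10⁶ mm⁴

Decompose the section into non-overlapping parts with the origin at the bottom-left of its bounding rectangle.
Web: 6 × 150, A = 900 mm², x = 117 mm, Ī = 2 700 mm⁴.
Top flange (beyond web): 114 × 8, A = 912 mm², x = 177 mm, Ī = 987 696 mm⁴.
Bottom flange (beyond web): 114 × 8, A = 912 mm², x = 57 mm, Ī = 987 696 mm⁴.
Centroid: x̄ = ΣA·x / ΣA = 117 mm.
Transfer each piece to the centroidal y-axis using Ī + A·d² with d = x − 117:
  web: d = 0 mm → contributes +2 700 mm⁴
  top flange (beyond web): d = 60 mm → contributes +4 270 896 mm⁴
  bottom flange (beyond web): d = -60 mm → contributes +4 270 896 mm⁴
Total I = 8 544 492 mm⁴.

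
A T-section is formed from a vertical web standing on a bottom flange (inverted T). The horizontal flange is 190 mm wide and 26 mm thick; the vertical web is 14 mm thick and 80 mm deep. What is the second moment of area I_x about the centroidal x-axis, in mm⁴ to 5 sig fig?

Break the section into simple shapes (no overlaps), measuring from the bottom-left corner of the bounding box.
Flange: 190 × 26, A = 4 940 mm², y = 13 mm, Ī = 278286.7 mm⁴.
Web: 14 × 80, A = 1 120 mm², y = 66 mm, Ī = 597333.3 mm⁴.
Centroid: ȳ = ΣA·y / ΣA = 22.79538 mm.
Transfer each piece to the centroidal x-axis using Ī + A·d² with d = y − 22.79538:
  flange: d = -9.79538 mm → contributes +752 277 mm⁴
  web: d = 43.20462 mm → contributes +2 687 969 mm⁴
Total I = 3 440 246 mm⁴.

I_x ≈ 3.4402 × 10⁶ mm⁴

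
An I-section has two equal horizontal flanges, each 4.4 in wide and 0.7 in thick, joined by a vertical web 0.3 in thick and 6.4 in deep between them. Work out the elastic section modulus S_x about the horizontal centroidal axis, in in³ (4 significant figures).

S_x ≈ 21.65 in³

Break the section into simple shapes (no overlaps), measuring from the bottom-left corner of the bounding box.
Bottom flange: 4.4 × 0.7, A = 3.08 in², y = 0.35 in, Ī = 0.125767 in⁴.
Web: 0.3 × 6.4, A = 1.92 in², y = 3.9 in, Ī = 6.5536 in⁴.
Top flange: 4.4 × 0.7, A = 3.08 in², y = 7.45 in, Ī = 0.125767 in⁴.
By symmetry the centroid is at mid-height, ȳ = 3.9 in.
Transfer each piece to the horizontal centroidal axis using Ī + A·d² with d = y − 3.9:
  bottom flange: d = -3.55 in → contributes +38.9415 in⁴
  web: d = 0 in → contributes +6.5536 in⁴
  top flange: d = 3.55 in → contributes +38.9415 in⁴
Total I = 84.4365 in⁴.
Extreme fibre distance c = 3.9 in; S = I/c = 21.6504 in³.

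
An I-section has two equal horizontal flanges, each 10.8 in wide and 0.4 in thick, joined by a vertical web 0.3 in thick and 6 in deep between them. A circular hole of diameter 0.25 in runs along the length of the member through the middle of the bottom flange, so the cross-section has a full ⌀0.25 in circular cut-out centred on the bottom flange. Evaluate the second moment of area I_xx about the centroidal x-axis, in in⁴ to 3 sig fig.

Break the section into simple shapes (no overlaps), measuring from the bottom-left corner of the bounding box.
Bottom flange: 10.8 × 0.4, A = 4.32 in², y = 0.2 in, Ī = 0.0576 in⁴.
Web: 0.3 × 6, A = 1.8 in², y = 3.4 in, Ī = 5.4 in⁴.
Top flange: 10.8 × 0.4, A = 4.32 in², y = 6.6 in, Ī = 0.0576 in⁴.
Hole (subtracted): ⌀0.25, A = 0.049087 in², y = 0.2 in, Ī = 0.00019175 in⁴.
Centroid: ȳ = ΣA·y / ΣA = 3.4151 in.
Transfer each piece to the centroidal x-axis using Ī + A·d² with d = y − 3.4151:
  bottom flange: d = -3.2151 in → contributes +44.713 in⁴
  web: d = -0.015117 in → contributes +5.4004 in⁴
  top flange: d = 3.1849 in → contributes +43.877 in⁴
  hole: d = -3.2151 in → contributes −0.50761 in⁴
Total I = 93.484 in⁴.

I_xx ≈ 93.5 in⁴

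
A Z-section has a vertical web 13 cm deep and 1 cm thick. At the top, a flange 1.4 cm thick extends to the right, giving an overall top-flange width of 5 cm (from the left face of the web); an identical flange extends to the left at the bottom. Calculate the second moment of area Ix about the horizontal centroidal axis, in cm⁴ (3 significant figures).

Treat the section as a set of non-overlapping primitives; coordinates are from the bounding-box lower-left.
Web: 1 × 13, A = 13 cm², y = 6.5 cm, Ī = 183.08 cm⁴.
Top flange (beyond web): 4 × 1.4, A = 5.6 cm², y = 12.3 cm, Ī = 0.91467 cm⁴.
Bottom flange (beyond web): 4 × 1.4, A = 5.6 cm², y = 0.7 cm, Ī = 0.91467 cm⁴.
Centroid: ȳ = ΣA·y / ΣA = 6.5 cm.
Transfer each piece to the horizontal centroidal axis using Ī + A·d² with d = y − 6.5:
  web: d = 0 cm → contributes +183.08 cm⁴
  top flange (beyond web): d = 5.8 cm → contributes +189.3 cm⁴
  bottom flange (beyond web): d = -5.8 cm → contributes +189.3 cm⁴
Total I = 561.68 cm⁴.

Ix ≈ 562 cm⁴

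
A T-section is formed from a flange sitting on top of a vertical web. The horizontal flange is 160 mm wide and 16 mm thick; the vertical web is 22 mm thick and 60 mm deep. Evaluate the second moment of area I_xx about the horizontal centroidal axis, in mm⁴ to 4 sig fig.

Break the section into simple shapes (no overlaps), measuring from the bottom-left corner of the bounding box.
Flange: 160 × 16, A = 2 560 mm², y = 68 mm, Ī = 54613.3 mm⁴.
Web: 22 × 60, A = 1 320 mm², y = 30 mm, Ī = 396 000 mm⁴.
Centroid: ȳ = ΣA·y / ΣA = 55.0722 mm.
Transfer each piece to the horizontal centroidal axis using Ī + A·d² with d = y − 55.0722:
  flange: d = 12.9278 mm → contributes +482 463 mm⁴
  web: d = -25.0722 mm → contributes +1 225 770 mm⁴
Total I = 1 708 233 mm⁴.

I_xx ≈ 1.708 × 10⁶ mm⁴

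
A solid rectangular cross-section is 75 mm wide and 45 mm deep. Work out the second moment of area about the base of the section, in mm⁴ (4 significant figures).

I_base ≈ 2.278 × 10⁶ mm⁴

The section: 75 × 45, A = 3 375 mm², y = 22.5 mm, Ī = 569 531 mm⁴.
Transfer it to the bottom edge using Ī + A·d² with d = y − 0:
  the section: d = 22.5 mm → contributes +2 278 125 mm⁴
Total I = 2 278 125 mm⁴.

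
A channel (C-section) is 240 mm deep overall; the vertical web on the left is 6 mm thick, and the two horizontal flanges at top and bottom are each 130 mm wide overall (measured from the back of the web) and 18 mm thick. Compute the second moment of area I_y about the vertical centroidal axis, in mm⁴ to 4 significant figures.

Decompose the section into non-overlapping parts with the origin at the bottom-left of its bounding rectangle.
Web: 6 × 240, A = 1 440 mm², x = 3 mm, Ī = 4 320 mm⁴.
Top flange (beyond web): 124 × 18, A = 2 232 mm², x = 68 mm, Ī = 2 859 936 mm⁴.
Bottom flange (beyond web): 124 × 18, A = 2 232 mm², x = 68 mm, Ī = 2 859 936 mm⁴.
Centroid: x̄ = ΣA·x / ΣA = 52.1463 mm.
Transfer each piece to the vertical centroidal axis using Ī + A·d² with d = x − 52.1463:
  web: d = -49.1463 mm → contributes +3 482 443 mm⁴
  top flange (beyond web): d = 15.8537 mm → contributes +3 420 924 mm⁴
  bottom flange (beyond web): d = 15.8537 mm → contributes +3 420 924 mm⁴
Total I = 10 324 290 mm⁴.

I_y ≈ 1.032 × 10⁷ mm⁴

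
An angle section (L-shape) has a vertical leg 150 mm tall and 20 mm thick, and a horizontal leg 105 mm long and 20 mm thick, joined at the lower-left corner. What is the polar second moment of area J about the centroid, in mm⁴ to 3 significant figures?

J ≈ 1.44 × 10⁷ mm⁴

Break the section into simple shapes (no overlaps), measuring from the bottom-left corner of the bounding box.
Vertical leg: 20 × 150, A = 3 000 mm², y = 75 mm, Ī = 5 625 000 mm⁴.
Horizontal leg (remainder): 85 × 20, A = 1 700 mm², y = 10 mm, Ī = 56 667 mm⁴.
Centroid: ȳ = ΣA·y / ΣA = 51.489 mm.
Transfer each piece to the centroidal x-axis using Ī + A·d² with d = y − 51.489:
  vertical leg: d = 23.511 mm → contributes +7 283 250 mm⁴
  horizontal leg (remainder): d = -41.489 mm → contributes +2 982 991 mm⁴
Total I = 10 266 241 mm⁴.
For the y-axis: x̄ = 28.989 mm.
Repeating about the centroidal y-axis gives I_y = 4 114 366 mm⁴.
Polar second moment: J = I_x + I_y = 14 380 607 mm⁴.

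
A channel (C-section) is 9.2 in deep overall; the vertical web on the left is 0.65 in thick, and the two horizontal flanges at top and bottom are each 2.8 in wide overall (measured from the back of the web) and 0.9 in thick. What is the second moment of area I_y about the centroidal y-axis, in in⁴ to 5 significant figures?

Decompose the section into non-overlapping parts with the origin at the bottom-left of its bounding rectangle.
Web: 0.65 × 9.2, A = 5.98 in², x = 0.325 in, Ī = 0.2105458 in⁴.
Top flange (beyond web): 2.15 × 0.9, A = 1.935 in², x = 1.725 in, Ī = 0.7453781 in⁴.
Bottom flange (beyond web): 2.15 × 0.9, A = 1.935 in², x = 1.725 in, Ī = 0.7453781 in⁴.
Centroid: x̄ = ΣA·x / ΣA = 0.8750508 in.
Transfer each piece to the centroidal y-axis using Ī + A·d² with d = x − 0.8750508:
  web: d = -0.5500508 in → contributes +2.01983 in⁴
  top flange (beyond web): d = 0.8499492 in → contributes +2.143249 in⁴
  bottom flange (beyond web): d = 0.8499492 in → contributes +2.143249 in⁴
Total I = 6.306327 in⁴.

I_y ≈ 6.3063 in⁴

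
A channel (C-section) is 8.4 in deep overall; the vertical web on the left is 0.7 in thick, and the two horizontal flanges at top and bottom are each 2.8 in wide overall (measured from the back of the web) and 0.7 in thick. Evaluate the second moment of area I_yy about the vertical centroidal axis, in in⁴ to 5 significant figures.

I_yy ≈ 5.1622 in⁴

Decompose the section into non-overlapping parts with the origin at the bottom-left of its bounding rectangle.
Web: 0.7 × 8.4, A = 5.88 in², x = 0.35 in, Ī = 0.2401 in⁴.
Top flange (beyond web): 2.1 × 0.7, A = 1.47 in², x = 1.75 in, Ī = 0.540225 in⁴.
Bottom flange (beyond web): 2.1 × 0.7, A = 1.47 in², x = 1.75 in, Ī = 0.540225 in⁴.
Centroid: x̄ = ΣA·x / ΣA = 0.8166667 in.
Transfer each piece to the vertical centroidal axis using Ī + A·d² with d = x − 0.8166667:
  web: d = -0.4666667 in → contributes +1.520633 in⁴
  top flange (beyond web): d = 0.9333333 in → contributes +1.820758 in⁴
  bottom flange (beyond web): d = 0.9333333 in → contributes +1.820758 in⁴
Total I = 5.16215 in⁴.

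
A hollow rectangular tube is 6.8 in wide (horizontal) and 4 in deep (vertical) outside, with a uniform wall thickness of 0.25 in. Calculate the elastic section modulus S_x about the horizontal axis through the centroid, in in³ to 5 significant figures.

S_x ≈ 6.8786 in³

Split into non-overlapping primitives; take the origin at the lower-left of the bounding box.
Outer rectangle: 6.8 × 4, A = 27.2 in², y = 2 in, Ī = 36.26667 in⁴.
Inner void (subtracted): 6.3 × 3.5, A = 22.05 in², y = 2 in, Ī = 22.50938 in⁴.
By symmetry the centroid is at mid-height, ȳ = 2 in.
All pieces are centred on the horizontal axis through the centroid, so I = ΣĪ (holes subtracted) = 13.75729 in⁴.
Extreme fibre distance c = 2 in; S = I/c = 6.878646 in³.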